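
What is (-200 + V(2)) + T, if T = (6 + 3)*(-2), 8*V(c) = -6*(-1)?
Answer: -869/4 ≈ -217.25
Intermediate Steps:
V(c) = ¾ (V(c) = (-6*(-1))/8 = (⅛)*6 = ¾)
T = -18 (T = 9*(-2) = -18)
(-200 + V(2)) + T = (-200 + ¾) - 18 = -797/4 - 18 = -869/4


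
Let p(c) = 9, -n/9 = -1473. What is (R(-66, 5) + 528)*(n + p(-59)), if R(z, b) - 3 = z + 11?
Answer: 6314616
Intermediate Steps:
n = 13257 (n = -9*(-1473) = 13257)
R(z, b) = 14 + z (R(z, b) = 3 + (z + 11) = 3 + (11 + z) = 14 + z)
(R(-66, 5) + 528)*(n + p(-59)) = ((14 - 66) + 528)*(13257 + 9) = (-52 + 528)*13266 = 476*13266 = 6314616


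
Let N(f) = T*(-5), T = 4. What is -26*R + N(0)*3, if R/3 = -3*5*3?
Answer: 3450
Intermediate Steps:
R = -135 (R = 3*(-3*5*3) = 3*(-15*3) = 3*(-45) = -135)
N(f) = -20 (N(f) = 4*(-5) = -20)
-26*R + N(0)*3 = -26*(-135) - 20*3 = 3510 - 60 = 3450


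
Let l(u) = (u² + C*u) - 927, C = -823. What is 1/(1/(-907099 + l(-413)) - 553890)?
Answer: -397558/220203400621 ≈ -1.8054e-6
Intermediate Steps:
l(u) = -927 + u² - 823*u (l(u) = (u² - 823*u) - 927 = -927 + u² - 823*u)
1/(1/(-907099 + l(-413)) - 553890) = 1/(1/(-907099 + (-927 + (-413)² - 823*(-413))) - 553890) = 1/(1/(-907099 + (-927 + 170569 + 339899)) - 553890) = 1/(1/(-907099 + 509541) - 553890) = 1/(1/(-397558) - 553890) = 1/(-1/397558 - 553890) = 1/(-220203400621/397558) = -397558/220203400621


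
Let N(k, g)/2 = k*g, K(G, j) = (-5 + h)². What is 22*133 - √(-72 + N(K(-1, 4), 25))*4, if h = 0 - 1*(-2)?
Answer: 2926 - 12*√42 ≈ 2848.2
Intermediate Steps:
h = 2 (h = 0 + 2 = 2)
K(G, j) = 9 (K(G, j) = (-5 + 2)² = (-3)² = 9)
N(k, g) = 2*g*k (N(k, g) = 2*(k*g) = 2*(g*k) = 2*g*k)
22*133 - √(-72 + N(K(-1, 4), 25))*4 = 22*133 - √(-72 + 2*25*9)*4 = 2926 - √(-72 + 450)*4 = 2926 - √378*4 = 2926 - 3*√42*4 = 2926 - 12*√42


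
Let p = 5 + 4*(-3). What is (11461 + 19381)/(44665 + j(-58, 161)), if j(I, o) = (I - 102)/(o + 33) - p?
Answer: 1495837/2166552 ≈ 0.69042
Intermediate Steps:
p = -7 (p = 5 - 12 = -7)
j(I, o) = 7 + (-102 + I)/(33 + o) (j(I, o) = (I - 102)/(o + 33) - 1*(-7) = (-102 + I)/(33 + o) + 7 = 7 + (-102 + I)/(33 + o))
(11461 + 19381)/(44665 + j(-58, 161)) = (11461 + 19381)/(44665 + (129 - 58 + 7*161)/(33 + 161)) = 30842/(44665 + (129 - 58 + 1127)/194) = 30842/(44665 + (1/194)*1198) = 30842/(44665 + 599/97) = 30842/(4333104/97) = 30842*(97/4333104) = 1495837/2166552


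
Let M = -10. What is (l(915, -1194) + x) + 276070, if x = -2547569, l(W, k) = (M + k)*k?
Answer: -833923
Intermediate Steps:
l(W, k) = k*(-10 + k) (l(W, k) = (-10 + k)*k = k*(-10 + k))
(l(915, -1194) + x) + 276070 = (-1194*(-10 - 1194) - 2547569) + 276070 = (-1194*(-1204) - 2547569) + 276070 = (1437576 - 2547569) + 276070 = -1109993 + 276070 = -833923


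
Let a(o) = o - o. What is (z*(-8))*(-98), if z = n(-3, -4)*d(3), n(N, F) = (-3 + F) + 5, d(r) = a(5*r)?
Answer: 0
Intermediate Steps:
a(o) = 0
d(r) = 0
n(N, F) = 2 + F
z = 0 (z = (2 - 4)*0 = -2*0 = 0)
(z*(-8))*(-98) = (0*(-8))*(-98) = 0*(-98) = 0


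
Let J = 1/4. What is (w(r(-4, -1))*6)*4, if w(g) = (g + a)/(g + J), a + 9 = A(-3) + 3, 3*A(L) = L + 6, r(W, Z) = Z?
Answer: 192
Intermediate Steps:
A(L) = 2 + L/3 (A(L) = (L + 6)/3 = (6 + L)/3 = 2 + L/3)
J = 1/4 ≈ 0.25000
a = -5 (a = -9 + ((2 + (1/3)*(-3)) + 3) = -9 + ((2 - 1) + 3) = -9 + (1 + 3) = -9 + 4 = -5)
w(g) = (-5 + g)/(1/4 + g) (w(g) = (g - 5)/(g + 1/4) = (-5 + g)/(1/4 + g))
(w(r(-4, -1))*6)*4 = ((4*(-5 - 1)/(1 + 4*(-1)))*6)*4 = ((4*(-6)/(1 - 4))*6)*4 = ((4*(-6)/(-3))*6)*4 = ((4*(-1/3)*(-6))*6)*4 = (8*6)*4 = 48*4 = 192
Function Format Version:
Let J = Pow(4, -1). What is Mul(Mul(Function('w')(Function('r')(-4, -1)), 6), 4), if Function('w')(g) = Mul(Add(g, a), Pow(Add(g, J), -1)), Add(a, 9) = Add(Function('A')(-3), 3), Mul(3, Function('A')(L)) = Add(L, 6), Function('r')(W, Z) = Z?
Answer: 192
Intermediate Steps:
Function('A')(L) = Add(2, Mul(Rational(1, 3), L)) (Function('A')(L) = Mul(Rational(1, 3), Add(L, 6)) = Mul(Rational(1, 3), Add(6, L)) = Add(2, Mul(Rational(1, 3), L)))
J = Rational(1, 4) ≈ 0.25000
a = -5 (a = Add(-9, Add(Add(2, Mul(Rational(1, 3), -3)), 3)) = Add(-9, Add(Add(2, -1), 3)) = Add(-9, Add(1, 3)) = Add(-9, 4) = -5)
Function('w')(g) = Mul(Pow(Add(Rational(1, 4), g), -1), Add(-5, g)) (Function('w')(g) = Mul(Add(g, -5), Pow(Add(g, Rational(1, 4)), -1)) = Mul(Add(-5, g), Pow(Add(Rational(1, 4), g), -1)) = Mul(Pow(Add(Rational(1, 4), g), -1), Add(-5, g)))
Mul(Mul(Function('w')(Function('r')(-4, -1)), 6), 4) = Mul(Mul(Mul(4, Pow(Add(1, Mul(4, -1)), -1), Add(-5, -1)), 6), 4) = Mul(Mul(Mul(4, Pow(Add(1, -4), -1), -6), 6), 4) = Mul(Mul(Mul(4, Pow(-3, -1), -6), 6), 4) = Mul(Mul(Mul(4, Rational(-1, 3), -6), 6), 4) = Mul(Mul(8, 6), 4) = Mul(48, 4) = 192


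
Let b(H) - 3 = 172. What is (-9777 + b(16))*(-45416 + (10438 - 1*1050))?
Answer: 345940856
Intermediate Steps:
b(H) = 175 (b(H) = 3 + 172 = 175)
(-9777 + b(16))*(-45416 + (10438 - 1*1050)) = (-9777 + 175)*(-45416 + (10438 - 1*1050)) = -9602*(-45416 + (10438 - 1050)) = -9602*(-45416 + 9388) = -9602*(-36028) = 345940856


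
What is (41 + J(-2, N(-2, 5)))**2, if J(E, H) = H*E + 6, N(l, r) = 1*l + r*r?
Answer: 1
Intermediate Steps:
N(l, r) = l + r**2
J(E, H) = 6 + E*H (J(E, H) = E*H + 6 = 6 + E*H)
(41 + J(-2, N(-2, 5)))**2 = (41 + (6 - 2*(-2 + 5**2)))**2 = (41 + (6 - 2*(-2 + 25)))**2 = (41 + (6 - 2*23))**2 = (41 + (6 - 46))**2 = (41 - 40)**2 = 1**2 = 1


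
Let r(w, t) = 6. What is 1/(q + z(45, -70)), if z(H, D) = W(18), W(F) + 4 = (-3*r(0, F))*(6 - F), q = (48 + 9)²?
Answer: 1/3461 ≈ 0.00028893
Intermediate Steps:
q = 3249 (q = 57² = 3249)
W(F) = -112 + 18*F (W(F) = -4 + (-3*6)*(6 - F) = -4 - 18*(6 - F) = -4 + (-108 + 18*F) = -112 + 18*F)
z(H, D) = 212 (z(H, D) = -112 + 18*18 = -112 + 324 = 212)
1/(q + z(45, -70)) = 1/(3249 + 212) = 1/3461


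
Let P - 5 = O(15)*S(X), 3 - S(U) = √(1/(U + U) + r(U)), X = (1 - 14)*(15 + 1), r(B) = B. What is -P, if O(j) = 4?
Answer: -17 + I*√2249754/26 ≈ -17.0 + 57.689*I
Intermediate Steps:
X = -208 (X = -13*16 = -208)
S(U) = 3 - √(U + 1/(2*U)) (S(U) = 3 - √(1/(U + U) + U) = 3 - √(1/(2*U) + U) = 3 - √(U + 1/(2*U)))
P = 17 - I*√2249754/26 (P = 5 + 4*(3 - √(2/(-208) + 4*(-208))/2) = 5 + 4*(3 - √(2*(-1/208) - 832)/2) = 5 + 4*(3 - √(-1/104 - 832)/2) = 5 + 4*(3 - I*√2249754/104) = 5 + (12 - I*√2249754/26) = 17 - I*√2249754/26 ≈ 17.0 - 57.689*I)
-P = -(17 - I*√2249754/26) = -17 + I*√2249754/26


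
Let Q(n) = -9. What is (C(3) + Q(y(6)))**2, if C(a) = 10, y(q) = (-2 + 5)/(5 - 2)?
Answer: 1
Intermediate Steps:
y(q) = 1 (y(q) = 3/3 = 3*(1/3) = 1)
(C(3) + Q(y(6)))**2 = (10 - 9)**2 = 1**2 = 1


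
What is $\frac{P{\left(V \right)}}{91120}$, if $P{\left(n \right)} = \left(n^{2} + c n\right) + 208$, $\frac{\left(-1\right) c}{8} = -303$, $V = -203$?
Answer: $- \frac{90131}{18224} \approx -4.9457$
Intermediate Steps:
$c = 2424$ ($c = \left(-8\right) \left(-303\right) = 2424$)
$P{\left(n \right)} = 208 + n^{2} + 2424 n$ ($P{\left(n \right)} = \left(n^{2} + 2424 n\right) + 208 = 208 + n^{2} + 2424 n$)
$\frac{P{\left(V \right)}}{91120} = \frac{208 + \left(-203\right)^{2} + 2424 \left(-203\right)}{91120} = \left(208 + 41209 - 492072\right) \frac{1}{91120} = \left(-450655\right) \frac{1}{91120} = - \frac{90131}{18224}$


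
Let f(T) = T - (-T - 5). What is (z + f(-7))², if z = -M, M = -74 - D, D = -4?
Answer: 3721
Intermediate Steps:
f(T) = 5 + 2*T (f(T) = T - (-5 - T) = T + (5 + T) = 5 + 2*T)
M = -70 (M = -74 - 1*(-4) = -74 + 4 = -70)
z = 70 (z = -1*(-70) = 70)
(z + f(-7))² = (70 + (5 + 2*(-7)))² = (70 + (5 - 14))² = (70 - 9)² = 61² = 3721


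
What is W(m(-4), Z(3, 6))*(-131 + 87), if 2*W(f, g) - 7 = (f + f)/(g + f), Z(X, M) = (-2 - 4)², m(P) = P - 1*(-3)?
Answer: -5346/35 ≈ -152.74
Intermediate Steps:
m(P) = 3 + P (m(P) = P + 3 = 3 + P)
Z(X, M) = 36 (Z(X, M) = (-6)² = 36)
W(f, g) = 7/2 + f/(f + g) (W(f, g) = 7/2 + ((f + f)/(g + f))/2 = 7/2 + ((2*f)/(f + g))/2 = 7/2 + (2*f/(f + g))/2 = 7/2 + f/(f + g))
W(m(-4), Z(3, 6))*(-131 + 87) = ((7*36 + 9*(3 - 4))/(2*((3 - 4) + 36)))*(-131 + 87) = ((252 + 9*(-1))/(2*(-1 + 36)))*(-44) = ((½)*(252 - 9)/35)*(-44) = ((½)*(1/35)*243)*(-44) = (243/70)*(-44) = -5346/35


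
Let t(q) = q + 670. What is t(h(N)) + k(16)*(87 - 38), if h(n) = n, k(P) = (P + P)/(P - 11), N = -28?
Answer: 4778/5 ≈ 955.60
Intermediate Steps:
k(P) = 2*P/(-11 + P) (k(P) = (2*P)/(-11 + P) = 2*P/(-11 + P))
t(q) = 670 + q
t(h(N)) + k(16)*(87 - 38) = (670 - 28) + (2*16/(-11 + 16))*(87 - 38) = 642 + (2*16/5)*49 = 642 + (2*16*(⅕))*49 = 642 + (32/5)*49 = 642 + 1568/5 = 4778/5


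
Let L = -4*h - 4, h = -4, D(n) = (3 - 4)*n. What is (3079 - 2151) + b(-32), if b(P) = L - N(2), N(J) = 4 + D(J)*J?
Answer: 940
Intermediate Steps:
D(n) = -n
N(J) = 4 - J**2 (N(J) = 4 + (-J)*J = 4 - J**2)
L = 12 (L = -4*(-4) - 4 = 16 - 4 = 12)
b(P) = 12 (b(P) = 12 - (4 - 1*2**2) = 12 - (4 - 1*4) = 12 - (4 - 4) = 12 - 1*0 = 12 + 0 = 12)
(3079 - 2151) + b(-32) = (3079 - 2151) + 12 = 928 + 12 = 940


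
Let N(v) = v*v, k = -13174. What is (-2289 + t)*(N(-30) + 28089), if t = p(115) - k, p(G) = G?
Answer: 318879000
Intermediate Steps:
N(v) = v**2
t = 13289 (t = 115 - 1*(-13174) = 115 + 13174 = 13289)
(-2289 + t)*(N(-30) + 28089) = (-2289 + 13289)*((-30)**2 + 28089) = 11000*(900 + 28089) = 11000*28989 = 318879000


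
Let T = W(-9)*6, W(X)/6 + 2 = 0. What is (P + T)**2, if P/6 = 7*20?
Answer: 589824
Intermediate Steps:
W(X) = -12 (W(X) = -12 + 6*0 = -12 + 0 = -12)
P = 840 (P = 6*(7*20) = 6*140 = 840)
T = -72 (T = -12*6 = -72)
(P + T)**2 = (840 - 72)**2 = 768**2 = 589824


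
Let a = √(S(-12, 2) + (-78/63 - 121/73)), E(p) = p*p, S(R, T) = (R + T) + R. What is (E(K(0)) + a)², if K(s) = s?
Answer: -38165/1533 ≈ -24.896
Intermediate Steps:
S(R, T) = T + 2*R
E(p) = p²
a = I*√58506945/1533 (a = √((2 + 2*(-12)) + (-78/63 - 121/73)) = √((2 - 24) + (-78*1/63 - 121*1/73)) = √(-22 + (-26/21 - 121/73)) = √(-22 - 4439/1533) = √(-38165/1533) = I*√58506945/1533 ≈ 4.9896*I)
(E(K(0)) + a)² = (0² + I*√58506945/1533)² = (0 + I*√58506945/1533)² = (I*√58506945/1533)² = -38165/1533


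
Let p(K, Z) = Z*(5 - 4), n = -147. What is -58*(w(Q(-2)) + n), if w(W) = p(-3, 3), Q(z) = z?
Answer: 8352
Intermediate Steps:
p(K, Z) = Z (p(K, Z) = Z*1 = Z)
w(W) = 3
-58*(w(Q(-2)) + n) = -58*(3 - 147) = -58*(-144) = 8352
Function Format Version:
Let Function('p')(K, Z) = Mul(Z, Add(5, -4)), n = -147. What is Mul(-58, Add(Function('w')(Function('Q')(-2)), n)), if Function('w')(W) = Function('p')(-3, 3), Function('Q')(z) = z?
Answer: 8352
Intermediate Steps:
Function('p')(K, Z) = Z (Function('p')(K, Z) = Mul(Z, 1) = Z)
Function('w')(W) = 3
Mul(-58, Add(Function('w')(Function('Q')(-2)), n)) = Mul(-58, Add(3, -147)) = Mul(-58, -144) = 8352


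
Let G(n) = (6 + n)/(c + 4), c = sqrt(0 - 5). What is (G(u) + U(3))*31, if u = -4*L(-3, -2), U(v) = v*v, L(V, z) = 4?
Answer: 4619/21 + 310*I*sqrt(5)/21 ≈ 219.95 + 33.009*I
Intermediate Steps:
c = I*sqrt(5) (c = sqrt(-5) = I*sqrt(5) ≈ 2.2361*I)
U(v) = v**2
u = -16 (u = -4*4 = -16)
G(n) = (6 + n)/(4 + I*sqrt(5)) (G(n) = (6 + n)/(I*sqrt(5) + 4) = (6 + n)/(4 + I*sqrt(5)))
(G(u) + U(3))*31 = ((6 - 16)/(4 + I*sqrt(5)) + 3**2)*31 = (-10/(4 + I*sqrt(5)) + 9)*31 = (9 - 10/(4 + I*sqrt(5)))*31 = 279 - 310/(4 + I*sqrt(5))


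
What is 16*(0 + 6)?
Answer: 96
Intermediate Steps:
16*(0 + 6) = 16*6 = 96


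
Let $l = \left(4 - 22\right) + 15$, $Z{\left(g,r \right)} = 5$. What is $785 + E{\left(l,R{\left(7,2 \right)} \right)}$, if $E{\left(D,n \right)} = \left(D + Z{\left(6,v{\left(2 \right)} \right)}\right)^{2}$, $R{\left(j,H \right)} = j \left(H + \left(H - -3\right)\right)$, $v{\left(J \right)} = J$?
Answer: $789$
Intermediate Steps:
$l = -3$ ($l = -18 + 15 = -3$)
$R{\left(j,H \right)} = j \left(3 + 2 H\right)$ ($R{\left(j,H \right)} = j \left(H + \left(H + 3\right)\right) = j \left(H + \left(3 + H\right)\right) = j \left(3 + 2 H\right)$)
$E{\left(D,n \right)} = \left(5 + D\right)^{2}$ ($E{\left(D,n \right)} = \left(D + 5\right)^{2} = \left(5 + D\right)^{2}$)
$785 + E{\left(l,R{\left(7,2 \right)} \right)} = 785 + \left(5 - 3\right)^{2} = 785 + 2^{2} = 785 + 4 = 789$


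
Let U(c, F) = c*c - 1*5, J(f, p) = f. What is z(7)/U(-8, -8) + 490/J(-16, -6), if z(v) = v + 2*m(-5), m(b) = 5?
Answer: -14319/472 ≈ -30.337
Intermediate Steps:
U(c, F) = -5 + c**2 (U(c, F) = c**2 - 5 = -5 + c**2)
z(v) = 10 + v (z(v) = v + 2*5 = v + 10 = 10 + v)
z(7)/U(-8, -8) + 490/J(-16, -6) = (10 + 7)/(-5 + (-8)**2) + 490/(-16) = 17/(-5 + 64) + 490*(-1/16) = 17/59 - 245/8 = -14319/472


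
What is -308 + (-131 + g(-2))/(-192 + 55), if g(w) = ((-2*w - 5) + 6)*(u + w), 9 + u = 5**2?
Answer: -42135/137 ≈ -307.55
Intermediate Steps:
u = 16 (u = -9 + 5**2 = -9 + 25 = 16)
g(w) = (1 - 2*w)*(16 + w) (g(w) = ((-2*w - 5) + 6)*(16 + w) = ((-5 - 2*w) + 6)*(16 + w) = (1 - 2*w)*(16 + w))
-308 + (-131 + g(-2))/(-192 + 55) = -308 + (-131 + (16 - 31*(-2) - 2*(-2)**2))/(-192 + 55) = -308 + (-131 + (16 + 62 - 2*4))/(-137) = -308 + (-131 + (16 + 62 - 8))*(-1/137) = -308 + (-131 + 70)*(-1/137) = -308 - 61*(-1/137) = -308 + 61/137 = -42135/137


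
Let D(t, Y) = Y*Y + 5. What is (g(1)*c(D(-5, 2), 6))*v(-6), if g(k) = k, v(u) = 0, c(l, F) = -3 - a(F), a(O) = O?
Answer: 0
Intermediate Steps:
D(t, Y) = 5 + Y**2 (D(t, Y) = Y**2 + 5 = 5 + Y**2)
c(l, F) = -3 - F
(g(1)*c(D(-5, 2), 6))*v(-6) = (1*(-3 - 1*6))*0 = (1*(-3 - 6))*0 = (1*(-9))*0 = -9*0 = 0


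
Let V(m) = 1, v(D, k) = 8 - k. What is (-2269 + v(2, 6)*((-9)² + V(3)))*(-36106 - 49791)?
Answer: 180813185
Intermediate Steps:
(-2269 + v(2, 6)*((-9)² + V(3)))*(-36106 - 49791) = (-2269 + (8 - 1*6)*((-9)² + 1))*(-36106 - 49791) = (-2269 + (8 - 6)*(81 + 1))*(-85897) = (-2269 + 2*82)*(-85897) = (-2269 + 164)*(-85897) = -2105*(-85897) = 180813185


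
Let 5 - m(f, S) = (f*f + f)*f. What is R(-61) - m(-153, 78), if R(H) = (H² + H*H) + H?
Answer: -3550792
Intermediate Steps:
m(f, S) = 5 - f*(f + f²) (m(f, S) = 5 - (f*f + f)*f = 5 - (f² + f)*f = 5 - (f + f²)*f = 5 - f*(f + f²))
R(H) = H + 2*H² (R(H) = (H² + H²) + H = 2*H² + H = H + 2*H²)
R(-61) - m(-153, 78) = -61*(1 + 2*(-61)) - (5 - 1*(-153)² - 1*(-153)³) = -61*(1 - 122) - (5 - 1*23409 - 1*(-3581577)) = -61*(-121) - (5 - 23409 + 3581577) = 7381 - 1*3558173 = 7381 - 3558173 = -3550792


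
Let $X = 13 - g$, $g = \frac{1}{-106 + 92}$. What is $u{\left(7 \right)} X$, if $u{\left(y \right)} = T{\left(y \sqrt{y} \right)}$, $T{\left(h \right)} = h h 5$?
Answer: $\frac{44835}{2} \approx 22418.0$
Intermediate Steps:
$g = - \frac{1}{14}$ ($g = \frac{1}{-14} = - \frac{1}{14} \approx -0.071429$)
$X = \frac{183}{14}$ ($X = 13 - - \frac{1}{14} = 13 + \frac{1}{14} = \frac{183}{14} \approx 13.071$)
$T{\left(h \right)} = 5 h^{2}$ ($T{\left(h \right)} = h^{2} \cdot 5 = 5 h^{2}$)
$u{\left(y \right)} = 5 y^{3}$ ($u{\left(y \right)} = 5 \left(y \sqrt{y}\right)^{2} = 5 \left(y^{\frac{3}{2}}\right)^{2} = 5 y^{3}$)
$u{\left(7 \right)} X = 5 \cdot 7^{3} \cdot \frac{183}{14} = 5 \cdot 343 \cdot \frac{183}{14} = 1715 \cdot \frac{183}{14} = \frac{44835}{2}$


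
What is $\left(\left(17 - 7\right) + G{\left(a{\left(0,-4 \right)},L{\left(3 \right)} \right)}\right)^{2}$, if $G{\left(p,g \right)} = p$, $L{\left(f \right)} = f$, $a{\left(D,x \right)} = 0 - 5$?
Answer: $25$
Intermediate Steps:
$a{\left(D,x \right)} = -5$
$\left(\left(17 - 7\right) + G{\left(a{\left(0,-4 \right)},L{\left(3 \right)} \right)}\right)^{2} = \left(\left(17 - 7\right) - 5\right)^{2} = \left(10 - 5\right)^{2} = 5^{2} = 25$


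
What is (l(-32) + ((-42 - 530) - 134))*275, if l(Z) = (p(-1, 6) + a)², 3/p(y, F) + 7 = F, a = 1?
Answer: -193050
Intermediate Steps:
p(y, F) = 3/(-7 + F)
l(Z) = 4 (l(Z) = (3/(-7 + 6) + 1)² = (3/(-1) + 1)² = (3*(-1) + 1)² = (-3 + 1)² = (-2)² = 4)
(l(-32) + ((-42 - 530) - 134))*275 = (4 + ((-42 - 530) - 134))*275 = (4 + (-572 - 134))*275 = (4 - 706)*275 = -702*275 = -193050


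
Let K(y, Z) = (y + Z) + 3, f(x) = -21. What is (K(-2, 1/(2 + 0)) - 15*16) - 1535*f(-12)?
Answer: 63993/2 ≈ 31997.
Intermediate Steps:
K(y, Z) = 3 + Z + y (K(y, Z) = (Z + y) + 3 = 3 + Z + y)
(K(-2, 1/(2 + 0)) - 15*16) - 1535*f(-12) = ((3 + 1/(2 + 0) - 2) - 15*16) - 1535*(-21) = ((3 + 1/2 - 2) - 240) + 32235 = (3/2 - 240) + 32235 = -477/2 + 32235 = 63993/2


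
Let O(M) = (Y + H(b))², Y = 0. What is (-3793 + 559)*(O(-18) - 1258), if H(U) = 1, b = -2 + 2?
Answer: 4065138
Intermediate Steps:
b = 0
O(M) = 1 (O(M) = (0 + 1)² = 1² = 1)
(-3793 + 559)*(O(-18) - 1258) = (-3793 + 559)*(1 - 1258) = -3234*(-1257) = 4065138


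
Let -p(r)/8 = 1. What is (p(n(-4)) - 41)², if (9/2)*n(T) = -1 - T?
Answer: 2401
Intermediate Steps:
n(T) = -2/9 - 2*T/9 (n(T) = 2*(-1 - T)/9 = -2/9 - 2*T/9)
p(r) = -8 (p(r) = -8*1 = -8)
(p(n(-4)) - 41)² = (-8 - 41)² = (-49)² = 2401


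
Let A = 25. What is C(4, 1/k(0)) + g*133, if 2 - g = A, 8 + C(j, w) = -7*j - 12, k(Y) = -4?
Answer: -3107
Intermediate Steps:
C(j, w) = -20 - 7*j (C(j, w) = -8 + (-7*j - 12) = -8 + (-12 - 7*j) = -20 - 7*j)
g = -23 (g = 2 - 1*25 = 2 - 25 = -23)
C(4, 1/k(0)) + g*133 = (-20 - 7*4) - 23*133 = (-20 - 28) - 3059 = -48 - 3059 = -3107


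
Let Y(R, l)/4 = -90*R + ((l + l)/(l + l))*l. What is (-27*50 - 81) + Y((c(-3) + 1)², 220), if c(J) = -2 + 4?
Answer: -3791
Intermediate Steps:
c(J) = 2
Y(R, l) = -360*R + 4*l (Y(R, l) = 4*(-90*R + ((l + l)/(l + l))*l) = 4*(-90*R + ((2*l)/((2*l)))*l) = 4*(-90*R + ((2*l)*(1/(2*l)))*l) = 4*(-90*R + 1*l) = 4*(-90*R + l) = 4*(l - 90*R) = -360*R + 4*l)
(-27*50 - 81) + Y((c(-3) + 1)², 220) = (-27*50 - 81) + (-360*(2 + 1)² + 4*220) = (-1350 - 81) + (-360*3² + 880) = -1431 + (-360*9 + 880) = -1431 + (-3240 + 880) = -1431 - 2360 = -3791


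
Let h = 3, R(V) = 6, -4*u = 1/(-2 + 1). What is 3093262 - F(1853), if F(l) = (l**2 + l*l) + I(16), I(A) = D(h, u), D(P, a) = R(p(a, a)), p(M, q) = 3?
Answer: -3773962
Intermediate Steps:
u = 1/4 (u = -1/(4*(-2 + 1)) = -1/4/(-1) = -1/4*(-1) = 1/4 ≈ 0.25000)
D(P, a) = 6
I(A) = 6
F(l) = 6 + 2*l**2 (F(l) = (l**2 + l*l) + 6 = (l**2 + l**2) + 6 = 2*l**2 + 6 = 6 + 2*l**2)
3093262 - F(1853) = 3093262 - (6 + 2*1853**2) = 3093262 - (6 + 2*3433609) = 3093262 - (6 + 6867218) = 3093262 - 1*6867224 = 3093262 - 6867224 = -3773962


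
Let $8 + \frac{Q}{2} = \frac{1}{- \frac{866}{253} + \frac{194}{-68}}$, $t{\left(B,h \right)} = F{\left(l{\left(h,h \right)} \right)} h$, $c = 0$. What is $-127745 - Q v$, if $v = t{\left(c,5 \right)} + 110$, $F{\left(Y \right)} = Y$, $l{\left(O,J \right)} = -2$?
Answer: $- \frac{1361643485}{10797} \approx -1.2611 \cdot 10^{5}$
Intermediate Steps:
$t{\left(B,h \right)} = - 2 h$
$Q = - \frac{880964}{53985}$ ($Q = -16 + \frac{2}{- \frac{866}{253} + \frac{194}{-68}} = -16 + \frac{2}{\left(-866\right) \frac{1}{253} + 194 \left(- \frac{1}{68}\right)} = -16 + \frac{2}{- \frac{866}{253} - \frac{97}{34}} = -16 + \frac{2}{- \frac{53985}{8602}} = -16 + 2 \left(- \frac{8602}{53985}\right) = -16 - \frac{17204}{53985} = - \frac{880964}{53985} \approx -16.319$)
$v = 100$ ($v = \left(-2\right) 5 + 110 = -10 + 110 = 100$)
$-127745 - Q v = -127745 - \left(- \frac{880964}{53985}\right) 100 = -127745 - - \frac{17619280}{10797} = -127745 + \frac{17619280}{10797} = - \frac{1361643485}{10797}$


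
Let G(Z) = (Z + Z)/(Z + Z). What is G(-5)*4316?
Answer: 4316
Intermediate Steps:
G(Z) = 1 (G(Z) = (2*Z)/((2*Z)) = (2*Z)*(1/(2*Z)) = 1)
G(-5)*4316 = 1*4316 = 4316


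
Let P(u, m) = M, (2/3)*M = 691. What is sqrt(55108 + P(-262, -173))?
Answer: sqrt(224578)/2 ≈ 236.95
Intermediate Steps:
M = 2073/2 (M = (3/2)*691 = 2073/2 ≈ 1036.5)
P(u, m) = 2073/2
sqrt(55108 + P(-262, -173)) = sqrt(55108 + 2073/2) = sqrt(112289/2) = sqrt(224578)/2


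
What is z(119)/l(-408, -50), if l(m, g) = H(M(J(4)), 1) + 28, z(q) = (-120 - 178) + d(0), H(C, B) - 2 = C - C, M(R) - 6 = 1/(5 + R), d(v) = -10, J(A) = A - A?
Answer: -154/15 ≈ -10.267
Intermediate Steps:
J(A) = 0
M(R) = 6 + 1/(5 + R)
H(C, B) = 2 (H(C, B) = 2 + (C - C) = 2 + 0 = 2)
z(q) = -308 (z(q) = (-120 - 178) - 10 = -298 - 10 = -308)
l(m, g) = 30 (l(m, g) = 2 + 28 = 30)
z(119)/l(-408, -50) = -308/30 = -308*1/30 = -154/15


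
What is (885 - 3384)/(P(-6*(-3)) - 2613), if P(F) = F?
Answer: 833/865 ≈ 0.96301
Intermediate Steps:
(885 - 3384)/(P(-6*(-3)) - 2613) = (885 - 3384)/(-6*(-3) - 2613) = -2499/(18 - 2613) = -2499/(-2595) = -2499*(-1/2595) = 833/865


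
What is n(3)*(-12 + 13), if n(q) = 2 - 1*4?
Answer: -2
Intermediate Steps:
n(q) = -2 (n(q) = 2 - 4 = -2)
n(3)*(-12 + 13) = -2*(-12 + 13) = -2*1 = -2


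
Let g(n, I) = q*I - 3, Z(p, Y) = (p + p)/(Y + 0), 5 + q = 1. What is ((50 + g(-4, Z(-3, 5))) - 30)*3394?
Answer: 369946/5 ≈ 73989.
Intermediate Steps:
q = -4 (q = -5 + 1 = -4)
Z(p, Y) = 2*p/Y (Z(p, Y) = (2*p)/Y = 2*p/Y)
g(n, I) = -3 - 4*I (g(n, I) = -4*I - 3 = -3 - 4*I)
((50 + g(-4, Z(-3, 5))) - 30)*3394 = ((50 + (-3 - 8*(-3)/5)) - 30)*3394 = ((50 + (-3 - 4*(-6/5))) - 30)*3394 = ((50 + (-3 + 24/5)) - 30)*3394 = ((50 + 9/5) - 30)*3394 = (259/5 - 30)*3394 = (109/5)*3394 = 369946/5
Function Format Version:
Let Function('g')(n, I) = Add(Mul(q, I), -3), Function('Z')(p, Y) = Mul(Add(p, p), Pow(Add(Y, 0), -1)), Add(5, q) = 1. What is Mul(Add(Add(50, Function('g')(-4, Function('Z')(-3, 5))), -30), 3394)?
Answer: Rational(369946, 5) ≈ 73989.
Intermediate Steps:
q = -4 (q = Add(-5, 1) = -4)
Function('Z')(p, Y) = Mul(2, p, Pow(Y, -1)) (Function('Z')(p, Y) = Mul(Mul(2, p), Pow(Y, -1)) = Mul(2, p, Pow(Y, -1)))
Function('g')(n, I) = Add(-3, Mul(-4, I)) (Function('g')(n, I) = Add(Mul(-4, I), -3) = Add(-3, Mul(-4, I)))
Mul(Add(Add(50, Function('g')(-4, Function('Z')(-3, 5))), -30), 3394) = Mul(Add(Add(50, Add(-3, Mul(-4, Mul(2, -3, Pow(5, -1))))), -30), 3394) = Mul(Add(Add(50, Add(-3, Mul(-4, Mul(2, -3, Rational(1, 5))))), -30), 3394) = Mul(Add(Add(50, Add(-3, Mul(-4, Rational(-6, 5)))), -30), 3394) = Mul(Add(Add(50, Add(-3, Rational(24, 5))), -30), 3394) = Mul(Add(Add(50, Rational(9, 5)), -30), 3394) = Mul(Add(Rational(259, 5), -30), 3394) = Mul(Rational(109, 5), 3394) = Rational(369946, 5)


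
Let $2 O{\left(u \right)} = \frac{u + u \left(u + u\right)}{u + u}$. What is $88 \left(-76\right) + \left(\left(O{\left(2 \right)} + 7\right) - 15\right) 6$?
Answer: $- \frac{13457}{2} \approx -6728.5$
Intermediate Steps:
$O{\left(u \right)} = \frac{u + 2 u^{2}}{4 u}$ ($O{\left(u \right)} = \frac{\left(u + u \left(u + u\right)\right) \frac{1}{u + u}}{2} = \frac{\left(u + u 2 u\right) \frac{1}{2 u}}{2} = \frac{\left(u + 2 u^{2}\right) \frac{1}{2 u}}{2} = \frac{\frac{1}{2} \frac{1}{u} \left(u + 2 u^{2}\right)}{2} = \frac{u + 2 u^{2}}{4 u}$)
$88 \left(-76\right) + \left(\left(O{\left(2 \right)} + 7\right) - 15\right) 6 = 88 \left(-76\right) + \left(\left(\left(\frac{1}{4} + \frac{1}{2} \cdot 2\right) + 7\right) - 15\right) 6 = -6688 + \left(\left(\left(\frac{1}{4} + 1\right) + 7\right) - 15\right) 6 = -6688 + \left(\left(\frac{5}{4} + 7\right) - 15\right) 6 = -6688 + \left(\frac{33}{4} - 15\right) 6 = -6688 - \frac{81}{2} = - \frac{13457}{2}$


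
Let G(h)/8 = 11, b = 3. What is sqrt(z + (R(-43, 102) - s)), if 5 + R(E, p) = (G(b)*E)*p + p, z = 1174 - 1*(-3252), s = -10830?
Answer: I*sqrt(370615) ≈ 608.78*I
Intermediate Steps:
G(h) = 88 (G(h) = 8*11 = 88)
z = 4426 (z = 1174 + 3252 = 4426)
R(E, p) = -5 + p + 88*E*p (R(E, p) = -5 + ((88*E)*p + p) = -5 + (88*E*p + p) = -5 + (p + 88*E*p) = -5 + p + 88*E*p)
sqrt(z + (R(-43, 102) - s)) = sqrt(4426 + ((-5 + 102 + 88*(-43)*102) - 1*(-10830))) = sqrt(4426 + ((-5 + 102 - 385968) + 10830)) = sqrt(4426 + (-385871 + 10830)) = sqrt(4426 - 375041) = sqrt(-370615) = I*sqrt(370615)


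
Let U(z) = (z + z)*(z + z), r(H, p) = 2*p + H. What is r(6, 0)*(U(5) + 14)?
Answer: 684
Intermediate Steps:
r(H, p) = H + 2*p
U(z) = 4*z**2 (U(z) = (2*z)*(2*z) = 4*z**2)
r(6, 0)*(U(5) + 14) = (6 + 2*0)*(4*5**2 + 14) = (6 + 0)*(4*25 + 14) = 6*(100 + 14) = 6*114 = 684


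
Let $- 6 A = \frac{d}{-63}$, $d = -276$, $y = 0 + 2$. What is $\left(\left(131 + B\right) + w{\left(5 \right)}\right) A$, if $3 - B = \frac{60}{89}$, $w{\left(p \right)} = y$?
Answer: $- \frac{554024}{5607} \approx -98.809$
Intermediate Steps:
$y = 2$
$w{\left(p \right)} = 2$
$A = - \frac{46}{63}$ ($A = - \frac{\left(-276\right) \frac{1}{-63}}{6} = - \frac{\left(-276\right) \left(- \frac{1}{63}\right)}{6} = \left(- \frac{1}{6}\right) \frac{92}{21} = - \frac{46}{63} \approx -0.73016$)
$B = \frac{207}{89}$ ($B = 3 - \frac{60}{89} = \frac{207}{89} \approx 2.3258$)
$\left(\left(131 + B\right) + w{\left(5 \right)}\right) A = \left(\left(131 + \frac{207}{89}\right) + 2\right) \left(- \frac{46}{63}\right) = \left(\frac{11866}{89} + 2\right) \left(- \frac{46}{63}\right) = \frac{12044}{89} \left(- \frac{46}{63}\right) = - \frac{554024}{5607}$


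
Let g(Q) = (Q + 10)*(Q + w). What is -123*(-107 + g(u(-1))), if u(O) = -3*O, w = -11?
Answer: 25953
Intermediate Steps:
g(Q) = (-11 + Q)*(10 + Q) (g(Q) = (Q + 10)*(Q - 11) = (10 + Q)*(-11 + Q) = (-11 + Q)*(10 + Q))
-123*(-107 + g(u(-1))) = -123*(-107 + (-110 + (-3*(-1))² - (-3)*(-1))) = -123*(-107 + (-110 + 3² - 1*3)) = -123*(-107 + (-110 + 9 - 3)) = -123*(-107 - 104) = -123*(-211) = 25953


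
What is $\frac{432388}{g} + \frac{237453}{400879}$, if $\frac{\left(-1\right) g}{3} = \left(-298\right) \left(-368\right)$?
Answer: $- \frac{23803782919}{32971495992} \approx -0.72195$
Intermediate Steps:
$g = -328992$ ($g = - 3 \left(\left(-298\right) \left(-368\right)\right) = \left(-3\right) 109664 = -328992$)
$\frac{432388}{g} + \frac{237453}{400879} = \frac{432388}{-328992} + \frac{237453}{400879} = 432388 \left(- \frac{1}{328992}\right) + 237453 \cdot \frac{1}{400879} = - \frac{108097}{82248} + \frac{237453}{400879} = - \frac{23803782919}{32971495992}$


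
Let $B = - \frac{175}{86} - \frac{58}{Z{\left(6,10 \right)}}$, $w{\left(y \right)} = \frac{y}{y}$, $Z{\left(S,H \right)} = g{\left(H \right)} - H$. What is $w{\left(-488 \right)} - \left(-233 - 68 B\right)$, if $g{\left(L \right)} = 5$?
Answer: $\frac{190152}{215} \approx 884.43$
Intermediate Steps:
$Z{\left(S,H \right)} = 5 - H$
$w{\left(y \right)} = 1$
$B = \frac{4113}{430}$ ($B = - \frac{175}{86} - \frac{58}{5 - 10} = \left(-175\right) \frac{1}{86} - \frac{58}{5 - 10} = - \frac{175}{86} - \frac{58}{-5} = - \frac{175}{86} - - \frac{58}{5} = - \frac{175}{86} + \frac{58}{5} = \frac{4113}{430} \approx 9.5651$)
$w{\left(-488 \right)} - \left(-233 - 68 B\right) = 1 - \left(-233 - \frac{139842}{215}\right) = 1 - - \frac{189937}{215} = 1 + \frac{189937}{215} = \frac{190152}{215}$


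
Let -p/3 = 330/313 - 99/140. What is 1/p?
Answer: -43820/45639 ≈ -0.96014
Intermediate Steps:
p = -45639/43820 (p = -3*(330/313 - 99/140) = -3*15213/43820 = -45639/43820 ≈ -1.0415)
1/p = 1/(-45639/43820) = -43820/45639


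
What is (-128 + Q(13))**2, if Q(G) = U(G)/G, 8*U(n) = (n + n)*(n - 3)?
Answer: 63001/4 ≈ 15750.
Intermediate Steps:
U(n) = n*(-3 + n)/4 (U(n) = ((n + n)*(n - 3))/8 = ((2*n)*(-3 + n))/8 = (2*n*(-3 + n))/8 = n*(-3 + n)/4)
Q(G) = -3/4 + G/4 (Q(G) = (G*(-3 + G)/4)/G = -3/4 + G/4)
(-128 + Q(13))**2 = (-128 + (-3/4 + (1/4)*13))**2 = (-128 + (-3/4 + 13/4))**2 = (-128 + 5/2)**2 = (-251/2)**2 = 63001/4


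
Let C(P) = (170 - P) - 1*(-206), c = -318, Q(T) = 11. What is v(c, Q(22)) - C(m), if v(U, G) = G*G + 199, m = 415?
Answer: 359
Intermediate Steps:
C(P) = 376 - P (C(P) = (170 - P) + 206 = 376 - P)
v(U, G) = 199 + G² (v(U, G) = G² + 199 = 199 + G²)
v(c, Q(22)) - C(m) = (199 + 11²) - (376 - 1*415) = (199 + 121) - (376 - 415) = 320 - 1*(-39) = 320 + 39 = 359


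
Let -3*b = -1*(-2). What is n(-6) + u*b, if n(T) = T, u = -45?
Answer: 24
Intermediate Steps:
b = -⅔ (b = -(-1)*(-2)/3 = -⅓*2 = -⅔ ≈ -0.66667)
n(-6) + u*b = -6 - 45*(-⅔) = -6 + 30 = 24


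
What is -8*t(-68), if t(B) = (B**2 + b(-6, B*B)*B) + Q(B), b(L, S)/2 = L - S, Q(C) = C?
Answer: -5073888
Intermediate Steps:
b(L, S) = -2*S + 2*L (b(L, S) = 2*(L - S) = -2*S + 2*L)
t(B) = B + B**2 + B*(-12 - 2*B**2) (t(B) = (B**2 + (-2*B*B + 2*(-6))*B) + B = (B**2 + (-2*B**2 - 12)*B) + B = (B**2 + (-12 - 2*B**2)*B) + B = (B**2 + B*(-12 - 2*B**2)) + B = B + B**2 + B*(-12 - 2*B**2))
-8*t(-68) = -(-544)*(-11 - 68 - 2*(-68)**2) = -(-544)*(-11 - 68 - 2*4624) = -(-544)*(-11 - 68 - 9248) = -(-544)*(-9327) = -8*634236 = -5073888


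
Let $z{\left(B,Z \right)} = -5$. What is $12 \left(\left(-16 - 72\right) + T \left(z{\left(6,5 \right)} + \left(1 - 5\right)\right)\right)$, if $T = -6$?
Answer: $-408$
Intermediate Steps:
$12 \left(\left(-16 - 72\right) + T \left(z{\left(6,5 \right)} + \left(1 - 5\right)\right)\right) = 12 \left(\left(-16 - 72\right) - 6 \left(-5 + \left(1 - 5\right)\right)\right) = 12 \left(-88 - 6 \left(-5 - 4\right)\right) = 12 \left(-88 - -54\right) = 12 \left(-88 + 54\right) = 12 \left(-34\right) = -408$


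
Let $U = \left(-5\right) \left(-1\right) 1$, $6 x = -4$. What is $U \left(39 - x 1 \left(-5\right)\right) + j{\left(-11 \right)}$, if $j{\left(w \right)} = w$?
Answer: $\frac{502}{3} \approx 167.33$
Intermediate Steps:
$x = - \frac{2}{3}$ ($x = \frac{1}{6} \left(-4\right) = - \frac{2}{3} \approx -0.66667$)
$U = 5$ ($U = 5 \cdot 1 = 5$)
$U \left(39 - x 1 \left(-5\right)\right) + j{\left(-11 \right)} = 5 \left(39 - \left(- \frac{2}{3}\right) 1 \left(-5\right)\right) - 11 = 5 \left(39 - \left(- \frac{2}{3}\right) \left(-5\right)\right) - 11 = 5 \left(39 - \frac{10}{3}\right) - 11 = 5 \cdot \frac{107}{3} - 11 = \frac{535}{3} - 11 = \frac{502}{3}$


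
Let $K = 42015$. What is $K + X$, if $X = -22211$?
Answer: $19804$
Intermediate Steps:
$K + X = 42015 - 22211 = 19804$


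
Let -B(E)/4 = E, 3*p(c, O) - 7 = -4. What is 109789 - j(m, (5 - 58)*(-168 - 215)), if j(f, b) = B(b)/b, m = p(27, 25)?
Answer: 109793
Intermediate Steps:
p(c, O) = 1 (p(c, O) = 7/3 + (⅓)*(-4) = 7/3 - 4/3 = 1)
m = 1
B(E) = -4*E
j(f, b) = -4 (j(f, b) = (-4*b)/b = -4)
109789 - j(m, (5 - 58)*(-168 - 215)) = 109789 - 1*(-4) = 109789 + 4 = 109793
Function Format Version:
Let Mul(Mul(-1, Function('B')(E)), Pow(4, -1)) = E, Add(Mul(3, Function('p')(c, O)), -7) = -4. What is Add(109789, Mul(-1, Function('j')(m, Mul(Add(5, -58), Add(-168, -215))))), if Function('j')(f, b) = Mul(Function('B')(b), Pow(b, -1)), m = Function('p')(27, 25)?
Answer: 109793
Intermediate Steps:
Function('p')(c, O) = 1 (Function('p')(c, O) = Add(Rational(7, 3), Mul(Rational(1, 3), -4)) = Add(Rational(7, 3), Rational(-4, 3)) = 1)
m = 1
Function('B')(E) = Mul(-4, E)
Function('j')(f, b) = -4 (Function('j')(f, b) = Mul(Mul(-4, b), Pow(b, -1)) = -4)
Add(109789, Mul(-1, Function('j')(m, Mul(Add(5, -58), Add(-168, -215))))) = Add(109789, Mul(-1, -4)) = Add(109789, 4) = 109793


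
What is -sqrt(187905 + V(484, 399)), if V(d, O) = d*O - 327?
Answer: -sqrt(380694) ≈ -617.00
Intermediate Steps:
V(d, O) = -327 + O*d (V(d, O) = O*d - 327 = -327 + O*d)
-sqrt(187905 + V(484, 399)) = -sqrt(187905 + (-327 + 399*484)) = -sqrt(187905 + (-327 + 193116)) = -sqrt(187905 + 192789) = -sqrt(380694)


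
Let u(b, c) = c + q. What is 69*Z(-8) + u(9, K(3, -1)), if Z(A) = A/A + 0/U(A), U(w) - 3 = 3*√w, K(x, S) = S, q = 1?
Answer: 69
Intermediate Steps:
U(w) = 3 + 3*√w
u(b, c) = 1 + c (u(b, c) = c + 1 = 1 + c)
Z(A) = 1 (Z(A) = A/A + 0/(3 + 3*√A) = 1 + 0 = 1)
69*Z(-8) + u(9, K(3, -1)) = 69*1 + (1 - 1) = 69 + 0 = 69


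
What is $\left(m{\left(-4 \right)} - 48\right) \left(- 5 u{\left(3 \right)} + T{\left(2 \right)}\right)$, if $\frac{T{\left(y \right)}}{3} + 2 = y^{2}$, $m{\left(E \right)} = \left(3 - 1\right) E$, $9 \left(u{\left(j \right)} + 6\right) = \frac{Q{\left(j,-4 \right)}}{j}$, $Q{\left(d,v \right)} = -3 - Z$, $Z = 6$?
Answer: $- \frac{6328}{3} \approx -2109.3$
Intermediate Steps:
$Q{\left(d,v \right)} = -9$ ($Q{\left(d,v \right)} = -3 - 6 = -9$)
$u{\left(j \right)} = -6 - \frac{1}{j}$ ($u{\left(j \right)} = -6 + \frac{\left(-9\right) \frac{1}{j}}{9} = -6 - \frac{1}{j}$)
$m{\left(E \right)} = 2 E$
$T{\left(y \right)} = -6 + 3 y^{2}$
$\left(m{\left(-4 \right)} - 48\right) \left(- 5 u{\left(3 \right)} + T{\left(2 \right)}\right) = \left(2 \left(-4\right) - 48\right) \left(- 5 \left(-6 - \frac{1}{3}\right) - \left(6 - 3 \cdot 2^{2}\right)\right) = \left(-8 - 48\right) \left(- 5 \left(-6 - \frac{1}{3}\right) + \left(-6 + 3 \cdot 4\right)\right) = - 56 \left(- 5 \left(-6 - \frac{1}{3}\right) + \left(-6 + 12\right)\right) = - 56 \left(\left(-5\right) \left(- \frac{19}{3}\right) + 6\right) = - 56 \left(\frac{95}{3} + 6\right) = \left(-56\right) \frac{113}{3} = - \frac{6328}{3}$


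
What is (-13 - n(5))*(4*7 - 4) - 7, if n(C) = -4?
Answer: -223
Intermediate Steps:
(-13 - n(5))*(4*7 - 4) - 7 = (-13 - 1*(-4))*(4*7 - 4) - 7 = (-13 + 4)*(28 - 4) - 7 = -9*24 - 7 = -216 - 7 = -223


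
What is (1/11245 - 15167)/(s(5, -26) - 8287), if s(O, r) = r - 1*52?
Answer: 24364702/13437775 ≈ 1.8132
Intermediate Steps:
s(O, r) = -52 + r (s(O, r) = r - 52 = -52 + r)
(1/11245 - 15167)/(s(5, -26) - 8287) = (1/11245 - 15167)/((-52 - 26) - 8287) = (1/11245 - 15167)/(-78 - 8287) = -170552914/11245/(-8365) = -170552914/11245*(-1/8365) = 24364702/13437775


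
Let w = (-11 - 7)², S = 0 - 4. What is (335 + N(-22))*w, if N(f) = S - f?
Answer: 114372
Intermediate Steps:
S = -4
N(f) = -4 - f
w = 324 (w = (-18)² = 324)
(335 + N(-22))*w = (335 + (-4 - 1*(-22)))*324 = (335 + (-4 + 22))*324 = (335 + 18)*324 = 353*324 = 114372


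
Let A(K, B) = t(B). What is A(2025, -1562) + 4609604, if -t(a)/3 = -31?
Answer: 4609697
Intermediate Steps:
t(a) = 93 (t(a) = -3*(-31) = 93)
A(K, B) = 93
A(2025, -1562) + 4609604 = 93 + 4609604 = 4609697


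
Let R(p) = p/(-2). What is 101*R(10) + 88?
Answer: -417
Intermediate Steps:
R(p) = -p/2 (R(p) = p*(-1/2) = -p/2)
101*R(10) + 88 = 101*(-1/2*10) + 88 = 101*(-5) + 88 = -505 + 88 = -417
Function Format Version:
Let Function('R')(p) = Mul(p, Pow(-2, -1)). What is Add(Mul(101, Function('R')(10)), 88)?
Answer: -417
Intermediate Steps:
Function('R')(p) = Mul(Rational(-1, 2), p) (Function('R')(p) = Mul(p, Rational(-1, 2)) = Mul(Rational(-1, 2), p))
Add(Mul(101, Function('R')(10)), 88) = Add(Mul(101, Mul(Rational(-1, 2), 10)), 88) = Add(Mul(101, -5), 88) = Add(-505, 88) = -417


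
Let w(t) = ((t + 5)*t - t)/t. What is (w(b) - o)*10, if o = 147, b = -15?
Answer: -1580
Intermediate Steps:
w(t) = (-t + t*(5 + t))/t (w(t) = ((5 + t)*t - t)/t = (t*(5 + t) - t)/t = (-t + t*(5 + t))/t)
(w(b) - o)*10 = ((4 - 15) - 1*147)*10 = (-11 - 147)*10 = -158*10 = -1580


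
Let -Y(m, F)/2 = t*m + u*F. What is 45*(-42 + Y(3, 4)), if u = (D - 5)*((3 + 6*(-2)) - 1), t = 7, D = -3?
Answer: -32580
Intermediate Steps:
u = 80 (u = (-3 - 5)*((3 + 6*(-2)) - 1) = -8*((3 - 12) - 1) = -8*(-9 - 1) = -8*(-10) = 80)
Y(m, F) = -160*F - 14*m (Y(m, F) = -2*(7*m + 80*F) = -160*F - 14*m)
45*(-42 + Y(3, 4)) = 45*(-42 + (-160*4 - 14*3)) = 45*(-42 + (-640 - 42)) = 45*(-42 - 682) = 45*(-724) = -32580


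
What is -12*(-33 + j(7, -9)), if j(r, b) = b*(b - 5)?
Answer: -1116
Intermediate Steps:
j(r, b) = b*(-5 + b)
-12*(-33 + j(7, -9)) = -12*(-33 - 9*(-5 - 9)) = -12*(-33 - 9*(-14)) = -12*(-33 + 126) = -12*93 = -1116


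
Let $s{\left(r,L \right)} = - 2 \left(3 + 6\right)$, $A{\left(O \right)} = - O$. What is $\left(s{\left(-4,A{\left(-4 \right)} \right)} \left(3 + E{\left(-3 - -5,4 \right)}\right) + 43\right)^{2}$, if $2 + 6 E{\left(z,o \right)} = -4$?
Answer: $49$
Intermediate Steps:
$E{\left(z,o \right)} = -1$ ($E{\left(z,o \right)} = - \frac{1}{3} + \frac{1}{6} \left(-4\right) = - \frac{1}{3} - \frac{2}{3} = -1$)
$s{\left(r,L \right)} = -18$ ($s{\left(r,L \right)} = \left(-2\right) 9 = -18$)
$\left(s{\left(-4,A{\left(-4 \right)} \right)} \left(3 + E{\left(-3 - -5,4 \right)}\right) + 43\right)^{2} = \left(- 18 \left(3 - 1\right) + 43\right)^{2} = \left(\left(-18\right) 2 + 43\right)^{2} = \left(-36 + 43\right)^{2} = 7^{2} = 49$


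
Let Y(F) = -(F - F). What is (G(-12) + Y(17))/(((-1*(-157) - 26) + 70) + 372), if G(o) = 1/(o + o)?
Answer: -1/13752 ≈ -7.2717e-5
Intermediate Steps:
G(o) = 1/(2*o)
Y(F) = 0 (Y(F) = -1*0 = 0)
(G(-12) + Y(17))/(((-1*(-157) - 26) + 70) + 372) = ((½)/(-12) + 0)/(((-1*(-157) - 26) + 70) + 372) = ((½)*(-1/12) + 0)/(((157 - 26) + 70) + 372) = (-1/24 + 0)/((131 + 70) + 372) = -1/(24*(201 + 372)) = -1/24/573 = -1/24*1/573 = -1/13752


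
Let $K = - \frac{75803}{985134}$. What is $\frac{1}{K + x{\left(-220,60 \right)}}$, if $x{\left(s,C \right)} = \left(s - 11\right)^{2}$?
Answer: $\frac{985134}{52567659571} \approx 1.874 \cdot 10^{-5}$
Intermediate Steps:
$x{\left(s,C \right)} = \left(-11 + s\right)^{2}$
$K = - \frac{75803}{985134}$ ($K = \left(-75803\right) \frac{1}{985134} = - \frac{75803}{985134} \approx -0.076947$)
$\frac{1}{K + x{\left(-220,60 \right)}} = \frac{1}{- \frac{75803}{985134} + \left(-11 - 220\right)^{2}} = \frac{1}{- \frac{75803}{985134} + \left(-231\right)^{2}} = \frac{1}{- \frac{75803}{985134} + 53361} = \frac{1}{\frac{52567659571}{985134}} = \frac{985134}{52567659571}$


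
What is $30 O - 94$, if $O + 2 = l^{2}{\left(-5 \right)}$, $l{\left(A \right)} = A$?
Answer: $596$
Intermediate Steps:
$O = 23$ ($O = -2 + \left(-5\right)^{2} = -2 + 25 = 23$)
$30 O - 94 = 30 \cdot 23 - 94 = 690 - 94 = 596$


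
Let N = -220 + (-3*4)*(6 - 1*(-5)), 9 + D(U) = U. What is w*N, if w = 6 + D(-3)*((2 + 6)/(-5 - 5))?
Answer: -27456/5 ≈ -5491.2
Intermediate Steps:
D(U) = -9 + U
N = -352 (N = -220 - 12*(6 + 5) = -220 - 12*11 = -220 - 132 = -352)
w = 78/5 (w = 6 + (-9 - 3)*((2 + 6)/(-5 - 5)) = 6 - 96/(-10) = 6 - 96*(-1)/10 = 6 - 12*(-⅘) = 6 + 48/5 = 78/5 ≈ 15.600)
w*N = (78/5)*(-352) = -27456/5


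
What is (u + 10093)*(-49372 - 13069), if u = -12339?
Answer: 140242486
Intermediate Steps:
(u + 10093)*(-49372 - 13069) = (-12339 + 10093)*(-49372 - 13069) = -2246*(-62441) = 140242486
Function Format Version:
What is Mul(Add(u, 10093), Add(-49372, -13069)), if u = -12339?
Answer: 140242486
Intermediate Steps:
Mul(Add(u, 10093), Add(-49372, -13069)) = Mul(Add(-12339, 10093), Add(-49372, -13069)) = Mul(-2246, -62441) = 140242486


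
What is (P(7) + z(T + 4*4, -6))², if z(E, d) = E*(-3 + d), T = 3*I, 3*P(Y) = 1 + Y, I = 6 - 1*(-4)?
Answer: 1522756/9 ≈ 1.6920e+5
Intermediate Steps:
I = 10 (I = 6 + 4 = 10)
P(Y) = ⅓ + Y/3 (P(Y) = (1 + Y)/3 = ⅓ + Y/3)
T = 30 (T = 3*10 = 30)
(P(7) + z(T + 4*4, -6))² = ((⅓ + (⅓)*7) + (30 + 4*4)*(-3 - 6))² = ((⅓ + 7/3) + (30 + 16)*(-9))² = (8/3 + 46*(-9))² = (8/3 - 414)² = (-1234/3)² = 1522756/9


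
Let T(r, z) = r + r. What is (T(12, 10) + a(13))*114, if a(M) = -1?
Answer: 2622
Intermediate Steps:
T(r, z) = 2*r
(T(12, 10) + a(13))*114 = (2*12 - 1)*114 = (24 - 1)*114 = 23*114 = 2622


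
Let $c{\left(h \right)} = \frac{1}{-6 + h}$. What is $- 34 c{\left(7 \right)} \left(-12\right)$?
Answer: $408$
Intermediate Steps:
$- 34 c{\left(7 \right)} \left(-12\right) = - \frac{34}{-6 + 7} \left(-12\right) = - \frac{34}{1} \left(-12\right) = \left(-34\right) 1 \left(-12\right) = \left(-34\right) \left(-12\right) = 408$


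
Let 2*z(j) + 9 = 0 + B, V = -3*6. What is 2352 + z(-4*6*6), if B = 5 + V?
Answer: 2341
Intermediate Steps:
V = -18
B = -13 (B = 5 - 18 = -13)
z(j) = -11 (z(j) = -9/2 + (0 - 13)/2 = -9/2 + (1/2)*(-13) = -9/2 - 13/2 = -11)
2352 + z(-4*6*6) = 2352 - 11 = 2341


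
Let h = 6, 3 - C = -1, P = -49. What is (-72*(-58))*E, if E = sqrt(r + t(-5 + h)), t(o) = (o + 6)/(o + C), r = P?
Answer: 4176*I*sqrt(1190)/5 ≈ 28811.0*I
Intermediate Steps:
C = 4 (C = 3 - 1*(-1) = 3 + 1 = 4)
r = -49
t(o) = (6 + o)/(4 + o) (t(o) = (o + 6)/(o + 4) = (6 + o)/(4 + o))
E = I*sqrt(1190)/5 (E = sqrt(-49 + (6 + (-5 + 6))/(4 + (-5 + 6))) = sqrt(-49 + (6 + 1)/(4 + 1)) = sqrt(-49 + 7/5) = sqrt(-238/5) = I*sqrt(1190)/5 ≈ 6.8993*I)
(-72*(-58))*E = (-72*(-58))*(I*sqrt(1190)/5) = 4176*(I*sqrt(1190)/5) = 4176*I*sqrt(1190)/5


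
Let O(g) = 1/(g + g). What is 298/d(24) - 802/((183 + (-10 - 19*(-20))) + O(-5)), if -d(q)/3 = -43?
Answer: 68118/79249 ≈ 0.85954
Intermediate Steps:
O(g) = 1/(2*g)
d(q) = 129 (d(q) = -3*(-43) = 129)
298/d(24) - 802/((183 + (-10 - 19*(-20))) + O(-5)) = 298/129 - 802/((183 + (-10 - 19*(-20))) + (½)/(-5)) = 298*(1/129) - 802/((183 + (-10 + 380)) + (½)*(-⅕)) = 298/129 - 802/((183 + 370) - ⅒) = 298/129 - 802/(553 - ⅒) = 298/129 - 802/5529/10 = 298/129 - 802*10/5529 = 298/129 - 8020/5529 = 68118/79249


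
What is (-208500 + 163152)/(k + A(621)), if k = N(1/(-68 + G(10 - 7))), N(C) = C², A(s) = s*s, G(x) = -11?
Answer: -141508434/1203392741 ≈ -0.11759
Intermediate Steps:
A(s) = s²
k = 1/6241 (k = (1/(-68 - 11))² = (1/(-79))² = (-1/79)² = 1/6241 ≈ 0.00016023)
(-208500 + 163152)/(k + A(621)) = (-208500 + 163152)/(1/6241 + 621²) = -45348/(1/6241 + 385641) = -45348/2406785482/6241 = -45348*6241/2406785482 = -141508434/1203392741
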